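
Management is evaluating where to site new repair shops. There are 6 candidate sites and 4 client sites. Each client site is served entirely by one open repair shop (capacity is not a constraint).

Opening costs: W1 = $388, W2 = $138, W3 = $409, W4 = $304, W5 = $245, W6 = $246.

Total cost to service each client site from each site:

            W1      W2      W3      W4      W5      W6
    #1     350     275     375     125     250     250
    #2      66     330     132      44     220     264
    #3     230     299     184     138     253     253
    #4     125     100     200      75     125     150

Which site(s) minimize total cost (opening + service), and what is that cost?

For any fixed open set, each client site goes to its cheapest open site; total = fixed + service.
{W4}: #1→W4 125, #2→W4 44, #3→W4 138, #4→W4 75. Service 382; fixed 304; total 686.
{W2, W4}: #1→W4 125, #2→W4 44, #3→W4 138, #4→W4 75. Service 382; fixed 442; total 824.
{W4, W5}: service 382 + fixed 549 = 931
{W1, W2, W3, W4, W5, W6}: #1→W4 125, #2→W4 44, #3→W4 138, #4→W4 75. Service 382; fixed 1730; total 2112.
No other subset beats 686.

Open W4 only; minimum total cost 686.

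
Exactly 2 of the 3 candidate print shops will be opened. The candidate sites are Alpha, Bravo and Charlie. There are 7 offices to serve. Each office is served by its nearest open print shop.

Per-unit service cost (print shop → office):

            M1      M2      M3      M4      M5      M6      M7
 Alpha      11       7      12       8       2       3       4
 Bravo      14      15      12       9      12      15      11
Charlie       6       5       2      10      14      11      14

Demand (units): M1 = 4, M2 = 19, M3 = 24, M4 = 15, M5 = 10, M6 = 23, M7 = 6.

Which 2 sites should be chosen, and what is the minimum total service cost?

Choose Alpha and Charlie; total service cost 400.

With exactly 2 open, each office uses its cheapest among the chosen.
{Alpha, Charlie}: M1→Charlie 6·4=24, M2→Charlie 5·19=95, M3→Charlie 2·24=48, M4→Alpha 8·15=120, M5→Alpha 2·10=20, M6→Alpha 3·23=69, M7→Alpha 4·6=24. Service cost 400.
{Alpha, Bravo}: service cost 698
{Bravo, Charlie}: service cost 741
Among all 3 size-2 choices, {Alpha, Charlie} is lowest.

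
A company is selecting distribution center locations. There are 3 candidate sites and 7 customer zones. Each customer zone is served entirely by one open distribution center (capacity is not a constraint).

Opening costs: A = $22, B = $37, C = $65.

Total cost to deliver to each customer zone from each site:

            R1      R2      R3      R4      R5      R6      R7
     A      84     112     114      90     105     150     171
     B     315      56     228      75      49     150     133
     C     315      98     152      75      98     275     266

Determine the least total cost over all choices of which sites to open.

Minimum total cost: 720

For any fixed open set, each customer zone goes to its cheapest open site; total = fixed + service.
{A, B}: R1→A 84, R2→B 56, R3→A 114, R4→B 75, R5→B 49, R6→A 150, R7→B 133. Service 661; fixed 59; total 720.
{A, B, C}: R1→A 84, R2→B 56, R3→A 114, R4→B 75, R5→B 49, R6→A 150, R7→B 133. Service 661; fixed 124; total 785.
{A}: service 826 + fixed 22 = 848
No other subset beats 720.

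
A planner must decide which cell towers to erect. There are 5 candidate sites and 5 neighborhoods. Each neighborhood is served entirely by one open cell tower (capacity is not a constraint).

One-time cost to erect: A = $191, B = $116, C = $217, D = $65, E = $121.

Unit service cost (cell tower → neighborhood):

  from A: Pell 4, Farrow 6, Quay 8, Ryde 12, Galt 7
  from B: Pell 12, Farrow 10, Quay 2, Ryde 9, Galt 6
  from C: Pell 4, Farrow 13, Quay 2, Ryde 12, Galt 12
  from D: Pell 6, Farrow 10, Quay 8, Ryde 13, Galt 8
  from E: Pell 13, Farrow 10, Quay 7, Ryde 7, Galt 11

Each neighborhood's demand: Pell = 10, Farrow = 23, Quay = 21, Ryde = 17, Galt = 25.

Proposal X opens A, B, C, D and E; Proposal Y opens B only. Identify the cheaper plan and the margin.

Proposal X: {A, B, C, D, E}: Pell→A 4·10=40, Farrow→A 6·23=138, Quay→B 2·21=42, Ryde→E 7·17=119, Galt→B 6·25=150. Service 489; fixed 710; total 1199.
Proposal Y: {B}: Pell→B 12·10=120, Farrow→B 10·23=230, Quay→B 2·21=42, Ryde→B 9·17=153, Galt→B 6·25=150. Service 695; fixed 116; total 811.
Difference: |1199 − 811| = 388.

Proposal Y is cheaper by 388.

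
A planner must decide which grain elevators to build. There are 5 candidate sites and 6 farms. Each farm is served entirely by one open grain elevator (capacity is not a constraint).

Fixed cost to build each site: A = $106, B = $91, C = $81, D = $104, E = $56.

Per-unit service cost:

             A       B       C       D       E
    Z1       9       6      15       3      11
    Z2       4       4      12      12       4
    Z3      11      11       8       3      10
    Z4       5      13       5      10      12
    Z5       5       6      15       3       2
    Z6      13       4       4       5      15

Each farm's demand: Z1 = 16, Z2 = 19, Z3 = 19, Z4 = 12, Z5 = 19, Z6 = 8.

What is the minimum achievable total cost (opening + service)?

Minimum total cost: 539

For any fixed open set, each farm goes to its cheapest open site; total = fixed + service.
{D, E}: Z1→D 3·16=48, Z2→E 4·19=76, Z3→D 3·19=57, Z4→D 10·12=120, Z5→E 2·19=38, Z6→D 5·8=40. Service 379; fixed 160; total 539.
{A, D}: service 338 + fixed 210 = 548
{C, D, E}: service 311 + fixed 241 = 552
{A, B, C, D, E}: Z1→D 3·16=48, Z2→A 4·19=76, Z3→D 3·19=57, Z4→A 5·12=60, Z5→E 2·19=38, Z6→B 4·8=32. Service 311; fixed 438; total 749.
No other subset beats 539.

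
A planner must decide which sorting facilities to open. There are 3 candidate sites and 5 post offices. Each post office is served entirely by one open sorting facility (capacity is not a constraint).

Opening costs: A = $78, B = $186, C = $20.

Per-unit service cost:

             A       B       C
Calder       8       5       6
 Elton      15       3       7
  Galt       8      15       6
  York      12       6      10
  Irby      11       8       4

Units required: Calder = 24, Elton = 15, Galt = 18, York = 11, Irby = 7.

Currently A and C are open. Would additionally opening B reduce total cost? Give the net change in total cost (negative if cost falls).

Current service cost with {A, C}: 495.
Adding B: each post office re-picks its cheapest; new service cost 367, saving 128.
Extra fixed cost: 186. Net change = 186 − 128 = 58.
(Totals: 593 → 651.)

No — net change +58 (cost rises by 58).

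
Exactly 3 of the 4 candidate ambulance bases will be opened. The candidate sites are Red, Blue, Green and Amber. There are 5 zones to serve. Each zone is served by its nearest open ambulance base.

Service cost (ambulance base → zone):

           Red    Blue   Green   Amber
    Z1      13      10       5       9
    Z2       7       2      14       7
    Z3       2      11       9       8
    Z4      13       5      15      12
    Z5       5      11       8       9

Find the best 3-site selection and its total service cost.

With exactly 3 open, each zone uses its cheapest among the chosen.
{Red, Blue, Green}: Z1→Green 5, Z2→Blue 2, Z3→Red 2, Z4→Blue 5, Z5→Red 5. Service cost 19.
{Red, Blue, Amber}: service cost 23
{Blue, Green, Amber}: service cost 28
Among all 4 size-3 choices, {Red, Blue, Green} is lowest.

Choose Red, Blue and Green; total service cost 19.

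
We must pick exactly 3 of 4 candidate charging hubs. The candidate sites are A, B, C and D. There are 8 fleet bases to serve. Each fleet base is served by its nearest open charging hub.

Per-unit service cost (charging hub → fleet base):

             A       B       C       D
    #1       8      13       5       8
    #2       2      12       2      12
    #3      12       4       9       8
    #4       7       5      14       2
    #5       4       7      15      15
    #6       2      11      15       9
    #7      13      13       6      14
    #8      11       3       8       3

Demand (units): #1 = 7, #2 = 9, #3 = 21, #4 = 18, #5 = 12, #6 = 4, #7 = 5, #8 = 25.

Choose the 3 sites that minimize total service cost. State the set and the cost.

Choose A, B and C; total service cost 388.

With exactly 3 open, each fleet base uses its cheapest among the chosen.
{A, B, C}: #1→C 5·7=35, #2→A 2·9=18, #3→B 4·21=84, #4→B 5·18=90, #5→A 4·12=48, #6→A 2·4=8, #7→C 6·5=30, #8→B 3·25=75. Service cost 388.
{A, B, D}: service cost 390
{B, C, D}: service cost 398
Among all 4 size-3 choices, {A, B, C} is lowest.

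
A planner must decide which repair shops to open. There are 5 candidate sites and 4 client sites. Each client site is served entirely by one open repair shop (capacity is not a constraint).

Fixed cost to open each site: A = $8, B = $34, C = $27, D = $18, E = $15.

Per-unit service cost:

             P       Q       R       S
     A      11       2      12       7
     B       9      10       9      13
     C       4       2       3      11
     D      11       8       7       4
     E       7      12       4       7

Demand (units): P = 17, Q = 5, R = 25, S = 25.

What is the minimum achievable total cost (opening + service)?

Minimum total cost: 298

For any fixed open set, each client site goes to its cheapest open site; total = fixed + service.
{C, D}: P→C 4·17=68, Q→C 2·5=10, R→C 3·25=75, S→D 4·25=100. Service 253; fixed 45; total 298.
{A, C, D}: service 253 + fixed 53 = 306
{C, D, E}: service 253 + fixed 60 = 313
{A, B, C, D, E}: service 253 + fixed 102 = 355
No other subset beats 298.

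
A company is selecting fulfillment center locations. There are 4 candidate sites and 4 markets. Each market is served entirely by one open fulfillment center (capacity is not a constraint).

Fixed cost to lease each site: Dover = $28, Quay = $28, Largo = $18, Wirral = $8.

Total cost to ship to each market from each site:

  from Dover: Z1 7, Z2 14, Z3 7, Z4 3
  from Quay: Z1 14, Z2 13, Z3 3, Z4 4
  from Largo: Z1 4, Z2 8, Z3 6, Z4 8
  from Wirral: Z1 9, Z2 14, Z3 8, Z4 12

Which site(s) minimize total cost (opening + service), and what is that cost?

Open Largo only; minimum total cost 44.

For any fixed open set, each market goes to its cheapest open site; total = fixed + service.
{Largo}: Z1→Largo 4, Z2→Largo 8, Z3→Largo 6, Z4→Largo 8. Service 26; fixed 18; total 44.
{Wirral}: service 43 + fixed 8 = 51
{Largo, Wirral}: service 26 + fixed 26 = 52
{Dover, Quay, Largo, Wirral}: service 18 + fixed 82 = 100
(All 15 nonempty subsets were checked; Largo only is lowest.)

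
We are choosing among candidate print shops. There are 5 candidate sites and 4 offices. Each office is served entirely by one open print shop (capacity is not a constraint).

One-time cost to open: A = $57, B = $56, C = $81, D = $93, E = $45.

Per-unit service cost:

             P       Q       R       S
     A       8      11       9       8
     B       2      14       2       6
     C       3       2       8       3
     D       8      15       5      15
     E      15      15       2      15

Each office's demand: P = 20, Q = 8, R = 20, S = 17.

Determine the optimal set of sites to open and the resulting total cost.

Open B and C; minimum total cost 284.

For any fixed open set, each office goes to its cheapest open site; total = fixed + service.
{B, C}: P→B 2·20=40, Q→C 2·8=16, R→B 2·20=40, S→C 3·17=51. Service 147; fixed 137; total 284.
{C, E}: service 167 + fixed 126 = 293
{B, C, E}: service 147 + fixed 182 = 329
{A, B, C, D, E}: P→B 2·20=40, Q→C 2·8=16, R→B 2·20=40, S→C 3·17=51. Service 147; fixed 332; total 479.
No other subset beats 284.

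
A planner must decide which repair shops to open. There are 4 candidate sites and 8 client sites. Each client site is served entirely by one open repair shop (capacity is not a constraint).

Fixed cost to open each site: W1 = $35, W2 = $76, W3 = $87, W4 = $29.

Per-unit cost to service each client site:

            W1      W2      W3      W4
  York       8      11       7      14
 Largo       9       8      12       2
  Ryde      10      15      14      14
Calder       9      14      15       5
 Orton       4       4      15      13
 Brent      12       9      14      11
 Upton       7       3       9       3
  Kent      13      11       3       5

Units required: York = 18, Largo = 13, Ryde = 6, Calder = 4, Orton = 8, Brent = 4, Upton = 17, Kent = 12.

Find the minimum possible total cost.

Minimum total cost: 501

For any fixed open set, each client site goes to its cheapest open site; total = fixed + service.
{W1, W4}: York→W1 8·18=144, Largo→W4 2·13=26, Ryde→W1 10·6=60, Calder→W4 5·4=20, Orton→W1 4·8=32, Brent→W4 11·4=44, Upton→W4 3·17=51, Kent→W4 5·12=60. Service 437; fixed 64; total 501.
{W1, W3, W4}: York→W3 7·18=126, Largo→W4 2·13=26, Ryde→W1 10·6=60, Calder→W4 5·4=20, Orton→W1 4·8=32, Brent→W4 11·4=44, Upton→W4 3·17=51, Kent→W3 3·12=36. Service 395; fixed 151; total 546.
{W1, W2, W4}: service 429 + fixed 140 = 569
{W1, W2, W3, W4}: service 387 + fixed 227 = 614
(All 15 nonempty subsets were checked; W1 and W4 is lowest.)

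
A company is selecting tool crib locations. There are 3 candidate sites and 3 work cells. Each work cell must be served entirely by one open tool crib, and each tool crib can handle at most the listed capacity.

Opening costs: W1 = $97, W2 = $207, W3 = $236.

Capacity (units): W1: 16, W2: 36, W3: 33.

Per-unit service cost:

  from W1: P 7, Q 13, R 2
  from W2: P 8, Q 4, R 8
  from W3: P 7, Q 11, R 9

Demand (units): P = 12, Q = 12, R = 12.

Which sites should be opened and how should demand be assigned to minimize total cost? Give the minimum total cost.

Open {W2}: P→W2 8·12=96, Q→W2 4·12=48, R→W2 8·12=96.
Loads: W2 carries 36/36. Service 240; fixed 207; total 447.
Next best feasible plan costs 472.

Minimum total cost: 447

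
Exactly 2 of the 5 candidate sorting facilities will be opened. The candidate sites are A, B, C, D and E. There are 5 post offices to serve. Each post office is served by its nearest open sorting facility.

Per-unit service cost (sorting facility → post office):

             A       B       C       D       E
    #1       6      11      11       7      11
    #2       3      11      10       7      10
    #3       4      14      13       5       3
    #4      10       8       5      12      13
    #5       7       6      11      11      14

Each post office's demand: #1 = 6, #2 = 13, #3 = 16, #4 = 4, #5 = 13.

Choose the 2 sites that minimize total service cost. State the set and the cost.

With exactly 2 open, each post office uses its cheapest among the chosen.
{A, B}: #1→A 6·6=36, #2→A 3·13=39, #3→A 4·16=64, #4→B 8·4=32, #5→B 6·13=78. Service cost 249.
{A, C}: service cost 250
{A, E}: service cost 254
Among all 10 size-2 choices, {A, B} is lowest.

Choose A and B; total service cost 249.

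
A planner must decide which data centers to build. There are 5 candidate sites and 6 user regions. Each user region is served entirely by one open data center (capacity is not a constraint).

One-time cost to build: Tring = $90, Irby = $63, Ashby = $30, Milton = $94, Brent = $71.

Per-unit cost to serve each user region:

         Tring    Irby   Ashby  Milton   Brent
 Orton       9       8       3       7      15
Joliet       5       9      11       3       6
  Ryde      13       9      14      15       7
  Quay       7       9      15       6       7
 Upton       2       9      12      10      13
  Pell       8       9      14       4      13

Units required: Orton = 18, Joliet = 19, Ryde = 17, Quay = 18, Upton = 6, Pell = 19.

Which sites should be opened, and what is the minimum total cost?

For any fixed open set, each user region goes to its cheapest open site; total = fixed + service.
{Ashby, Milton, Brent}: Orton→Ashby 3·18=54, Joliet→Milton 3·19=57, Ryde→Brent 7·17=119, Quay→Milton 6·18=108, Upton→Milton 10·6=60, Pell→Milton 4·19=76. Service 474; fixed 195; total 669.
{Irby, Ashby, Milton}: Orton→Ashby 3·18=54, Joliet→Milton 3·19=57, Ryde→Irby 9·17=153, Quay→Milton 6·18=108, Upton→Irby 9·6=54, Pell→Milton 4·19=76. Service 502; fixed 187; total 689.
{Tring, Ashby, Milton, Brent}: Orton→Ashby 3·18=54, Joliet→Milton 3·19=57, Ryde→Brent 7·17=119, Quay→Milton 6·18=108, Upton→Tring 2·6=12, Pell→Milton 4·19=76. Service 426; fixed 285; total 711.
{Tring, Irby, Ashby, Milton, Brent}: service 426 + fixed 348 = 774
No other subset beats 669.

Open Ashby, Milton and Brent; minimum total cost 669.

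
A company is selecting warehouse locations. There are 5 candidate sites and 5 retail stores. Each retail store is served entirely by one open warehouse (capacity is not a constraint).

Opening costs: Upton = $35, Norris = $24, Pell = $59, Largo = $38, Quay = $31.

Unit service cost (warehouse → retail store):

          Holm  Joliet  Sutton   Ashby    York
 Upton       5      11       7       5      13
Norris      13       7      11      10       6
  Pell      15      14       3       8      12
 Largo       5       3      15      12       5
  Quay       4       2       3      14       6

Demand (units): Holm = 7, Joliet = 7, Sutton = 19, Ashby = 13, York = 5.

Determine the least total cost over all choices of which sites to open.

For any fixed open set, each retail store goes to its cheapest open site; total = fixed + service.
{Upton, Quay}: Holm→Quay 4·7=28, Joliet→Quay 2·7=14, Sutton→Quay 3·19=57, Ashby→Upton 5·13=65, York→Quay 6·5=30. Service 194; fixed 66; total 260.
{Upton, Norris, Quay}: Holm→Quay 4·7=28, Joliet→Quay 2·7=14, Sutton→Quay 3·19=57, Ashby→Upton 5·13=65, York→Norris 6·5=30. Service 194; fixed 90; total 284.
{Upton, Largo, Quay}: service 189 + fixed 104 = 293
{Upton, Norris, Pell, Largo, Quay}: service 189 + fixed 187 = 376
No other subset beats 260.

Minimum total cost: 260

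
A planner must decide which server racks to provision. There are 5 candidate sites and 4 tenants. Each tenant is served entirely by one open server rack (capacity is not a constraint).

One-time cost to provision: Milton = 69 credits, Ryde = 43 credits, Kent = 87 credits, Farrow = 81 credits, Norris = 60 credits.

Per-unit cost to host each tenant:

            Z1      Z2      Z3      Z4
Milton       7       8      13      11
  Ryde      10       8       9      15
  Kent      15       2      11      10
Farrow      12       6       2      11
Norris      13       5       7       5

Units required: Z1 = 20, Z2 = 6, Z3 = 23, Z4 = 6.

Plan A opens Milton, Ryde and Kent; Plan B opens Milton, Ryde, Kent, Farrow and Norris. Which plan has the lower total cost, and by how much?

Plan A: {Milton, Ryde, Kent}: Z1→Milton 7·20=140, Z2→Kent 2·6=12, Z3→Ryde 9·23=207, Z4→Kent 10·6=60. Service 419; fixed 199; total 618.
Plan B: {Milton, Ryde, Kent, Farrow, Norris}: Z1→Milton 7·20=140, Z2→Kent 2·6=12, Z3→Farrow 2·23=46, Z4→Norris 5·6=30. Service 228; fixed 340; total 568.
Difference: |618 − 568| = 50.

Plan B is cheaper by 50.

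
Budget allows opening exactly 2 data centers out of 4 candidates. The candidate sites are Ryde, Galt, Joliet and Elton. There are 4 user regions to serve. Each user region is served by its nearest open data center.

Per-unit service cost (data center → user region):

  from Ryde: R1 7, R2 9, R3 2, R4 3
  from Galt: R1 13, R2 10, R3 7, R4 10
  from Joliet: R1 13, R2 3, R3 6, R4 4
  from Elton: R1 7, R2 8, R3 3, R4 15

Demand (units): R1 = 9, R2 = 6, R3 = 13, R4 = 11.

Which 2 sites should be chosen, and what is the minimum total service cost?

Choose Ryde and Joliet; total service cost 140.

With exactly 2 open, each user region uses its cheapest among the chosen.
{Ryde, Joliet}: R1→Ryde 7·9=63, R2→Joliet 3·6=18, R3→Ryde 2·13=26, R4→Ryde 3·11=33. Service cost 140.
{Joliet, Elton}: service cost 164
{Ryde, Elton}: service cost 170
Among all 6 size-2 choices, {Ryde, Joliet} is lowest.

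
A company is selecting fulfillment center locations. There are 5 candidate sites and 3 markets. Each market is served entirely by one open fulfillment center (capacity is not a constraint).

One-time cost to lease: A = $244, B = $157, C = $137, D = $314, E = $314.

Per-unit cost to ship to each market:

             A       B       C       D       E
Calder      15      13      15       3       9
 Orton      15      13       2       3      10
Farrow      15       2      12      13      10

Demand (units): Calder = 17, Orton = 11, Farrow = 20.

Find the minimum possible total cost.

For any fixed open set, each market goes to its cheapest open site; total = fixed + service.
{B}: Calder→B 13·17=221, Orton→B 13·11=143, Farrow→B 2·20=40. Service 404; fixed 157; total 561.
{B, C}: Calder→B 13·17=221, Orton→C 2·11=22, Farrow→B 2·20=40. Service 283; fixed 294; total 577.
{B, D}: Calder→D 3·17=51, Orton→D 3·11=33, Farrow→B 2·20=40. Service 124; fixed 471; total 595.
{A, B, C, D, E}: service 113 + fixed 1166 = 1279
No other subset beats 561.

Minimum total cost: 561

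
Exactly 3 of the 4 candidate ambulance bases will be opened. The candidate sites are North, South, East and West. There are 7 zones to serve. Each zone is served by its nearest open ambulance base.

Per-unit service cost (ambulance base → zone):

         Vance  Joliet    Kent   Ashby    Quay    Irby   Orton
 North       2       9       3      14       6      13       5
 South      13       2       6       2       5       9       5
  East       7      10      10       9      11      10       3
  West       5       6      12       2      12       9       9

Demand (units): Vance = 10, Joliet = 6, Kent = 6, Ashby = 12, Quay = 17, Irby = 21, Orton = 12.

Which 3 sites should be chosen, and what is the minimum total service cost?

Choose North, South and East; total service cost 384.

With exactly 3 open, each zone uses its cheapest among the chosen.
{North, South, East}: Vance→North 2·10=20, Joliet→South 2·6=12, Kent→North 3·6=18, Ashby→South 2·12=24, Quay→South 5·17=85, Irby→South 9·21=189, Orton→East 3·12=36. Service cost 384.
{North, South, West}: service cost 408
{North, East, West}: service cost 425
Among all 4 size-3 choices, {North, South, East} is lowest.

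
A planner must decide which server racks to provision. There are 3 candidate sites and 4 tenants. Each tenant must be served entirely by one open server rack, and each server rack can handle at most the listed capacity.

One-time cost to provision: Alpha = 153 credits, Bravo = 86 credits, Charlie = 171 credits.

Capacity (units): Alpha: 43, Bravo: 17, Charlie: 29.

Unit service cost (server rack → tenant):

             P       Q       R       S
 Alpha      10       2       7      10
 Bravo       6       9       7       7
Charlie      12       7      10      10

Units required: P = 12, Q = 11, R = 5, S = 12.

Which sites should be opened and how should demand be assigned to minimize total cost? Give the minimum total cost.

Minimum total cost: 450

Open {Alpha}: P→Alpha 10·12=120, Q→Alpha 2·11=22, R→Alpha 7·5=35, S→Alpha 10·12=120.
Loads: Alpha carries 40/43. Service 297; fixed 153; total 450.
Next best feasible plan costs 488.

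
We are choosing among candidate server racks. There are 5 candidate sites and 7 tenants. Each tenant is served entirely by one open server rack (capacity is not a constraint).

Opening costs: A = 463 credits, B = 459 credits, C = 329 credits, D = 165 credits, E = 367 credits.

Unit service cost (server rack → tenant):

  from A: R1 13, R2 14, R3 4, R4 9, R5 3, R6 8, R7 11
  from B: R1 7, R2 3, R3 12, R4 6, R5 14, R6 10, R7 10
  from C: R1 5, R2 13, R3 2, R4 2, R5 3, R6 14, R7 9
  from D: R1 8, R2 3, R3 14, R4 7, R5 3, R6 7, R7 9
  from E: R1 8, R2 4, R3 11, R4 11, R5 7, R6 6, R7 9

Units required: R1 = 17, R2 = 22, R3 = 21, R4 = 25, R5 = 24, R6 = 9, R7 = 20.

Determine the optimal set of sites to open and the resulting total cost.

Open C and D; minimum total cost 1052.

For any fixed open set, each tenant goes to its cheapest open site; total = fixed + service.
{C, D}: R1→C 5·17=85, R2→D 3·22=66, R3→C 2·21=42, R4→C 2·25=50, R5→C 3·24=72, R6→D 7·9=63, R7→C 9·20=180. Service 558; fixed 494; total 1052.
{D}: service 986 + fixed 165 = 1151
{C}: service 841 + fixed 329 = 1170
{A, B, C, D, E}: R1→C 5·17=85, R2→B 3·22=66, R3→C 2·21=42, R4→C 2·25=50, R5→A 3·24=72, R6→E 6·9=54, R7→C 9·20=180. Service 549; fixed 1783; total 2332.
No other subset beats 1052.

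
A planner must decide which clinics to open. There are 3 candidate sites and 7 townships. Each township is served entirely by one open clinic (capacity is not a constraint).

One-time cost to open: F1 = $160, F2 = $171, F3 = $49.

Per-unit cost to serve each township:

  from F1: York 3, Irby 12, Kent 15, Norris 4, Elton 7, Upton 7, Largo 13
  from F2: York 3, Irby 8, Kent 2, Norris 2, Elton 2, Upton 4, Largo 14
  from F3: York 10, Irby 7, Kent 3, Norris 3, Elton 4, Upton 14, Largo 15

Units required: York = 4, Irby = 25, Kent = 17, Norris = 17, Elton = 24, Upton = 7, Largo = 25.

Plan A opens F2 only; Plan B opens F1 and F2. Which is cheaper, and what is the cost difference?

Plan A: {F2}: York→F2 3·4=12, Irby→F2 8·25=200, Kent→F2 2·17=34, Norris→F2 2·17=34, Elton→F2 2·24=48, Upton→F2 4·7=28, Largo→F2 14·25=350. Service 706; fixed 171; total 877.
Plan B: {F1, F2}: York→F1 3·4=12, Irby→F2 8·25=200, Kent→F2 2·17=34, Norris→F2 2·17=34, Elton→F2 2·24=48, Upton→F2 4·7=28, Largo→F1 13·25=325. Service 681; fixed 331; total 1012.
Difference: |877 − 1012| = 135.

Plan A is cheaper by 135.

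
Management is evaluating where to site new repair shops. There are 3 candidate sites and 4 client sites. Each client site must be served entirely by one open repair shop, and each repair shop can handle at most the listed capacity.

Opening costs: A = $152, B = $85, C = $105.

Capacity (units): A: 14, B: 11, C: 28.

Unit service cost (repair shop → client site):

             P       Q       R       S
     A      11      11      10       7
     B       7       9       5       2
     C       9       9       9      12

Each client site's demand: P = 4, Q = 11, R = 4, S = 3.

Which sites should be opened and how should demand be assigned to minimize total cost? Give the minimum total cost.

Minimum total cost: 312

Open {C}: P→C 9·4=36, Q→C 9·11=99, R→C 9·4=36, S→C 12·3=36.
Loads: C carries 22/28. Service 207; fixed 105; total 312.
Next best feasible plan costs 343.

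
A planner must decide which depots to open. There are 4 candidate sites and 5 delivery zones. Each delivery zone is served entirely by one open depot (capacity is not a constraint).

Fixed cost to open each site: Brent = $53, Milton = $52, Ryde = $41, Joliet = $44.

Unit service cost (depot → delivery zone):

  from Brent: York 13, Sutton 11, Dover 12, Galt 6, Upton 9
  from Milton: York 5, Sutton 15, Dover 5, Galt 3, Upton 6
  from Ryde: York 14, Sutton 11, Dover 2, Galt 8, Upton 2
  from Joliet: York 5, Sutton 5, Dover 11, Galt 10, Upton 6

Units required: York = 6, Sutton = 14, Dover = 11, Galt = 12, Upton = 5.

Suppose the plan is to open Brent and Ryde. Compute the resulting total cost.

Total cost: 430

Each delivery zone is assigned to its cheapest site among the open ones.
{Brent, Ryde}: York→Brent 13·6=78, Sutton→Brent 11·14=154, Dover→Ryde 2·11=22, Galt→Brent 6·12=72, Upton→Ryde 2·5=10. Service 336; fixed 94; total 430.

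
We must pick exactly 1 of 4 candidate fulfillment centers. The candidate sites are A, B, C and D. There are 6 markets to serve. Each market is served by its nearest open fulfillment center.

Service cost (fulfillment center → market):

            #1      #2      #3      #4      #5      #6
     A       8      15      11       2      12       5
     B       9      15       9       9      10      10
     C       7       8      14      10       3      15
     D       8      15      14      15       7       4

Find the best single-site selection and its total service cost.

With exactly 1 open, each market uses its cheapest among the chosen.
{A}: #1→A 8, #2→A 15, #3→A 11, #4→A 2, #5→A 12, #6→A 5. Service cost 53.
{C}: service cost 57
{B}: service cost 62
Among all 4 size-1 choices, {A} is lowest.

Choose A only; total service cost 53.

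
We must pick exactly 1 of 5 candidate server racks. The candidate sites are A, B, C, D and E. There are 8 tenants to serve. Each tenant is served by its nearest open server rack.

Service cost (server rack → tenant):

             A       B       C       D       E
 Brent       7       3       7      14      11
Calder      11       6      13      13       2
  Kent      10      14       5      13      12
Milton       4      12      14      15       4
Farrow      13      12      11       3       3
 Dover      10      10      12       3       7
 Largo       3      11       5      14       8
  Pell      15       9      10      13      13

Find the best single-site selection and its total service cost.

With exactly 1 open, each tenant uses its cheapest among the chosen.
{E}: Brent→E 11, Calder→E 2, Kent→E 12, Milton→E 4, Farrow→E 3, Dover→E 7, Largo→E 8, Pell→E 13. Service cost 60.
{A}: service cost 73
{B}: service cost 77
Among all 5 size-1 choices, {E} is lowest.

Choose E only; total service cost 60.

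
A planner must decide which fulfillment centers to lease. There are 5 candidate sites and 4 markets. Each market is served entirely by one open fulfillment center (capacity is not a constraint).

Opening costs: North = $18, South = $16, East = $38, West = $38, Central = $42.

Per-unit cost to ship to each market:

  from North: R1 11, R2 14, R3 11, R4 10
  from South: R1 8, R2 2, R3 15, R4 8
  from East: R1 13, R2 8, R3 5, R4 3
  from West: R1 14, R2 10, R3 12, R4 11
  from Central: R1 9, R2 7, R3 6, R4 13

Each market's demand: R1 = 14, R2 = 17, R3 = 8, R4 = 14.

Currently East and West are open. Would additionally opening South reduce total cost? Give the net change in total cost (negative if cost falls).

Current service cost with {East, West}: 400.
Adding South: each market re-picks its cheapest; new service cost 228, saving 172.
Extra fixed cost: 16. Net change = 16 − 172 = -156.
(Totals: 476 → 320.)

Yes — net change −156 (cost falls by 156).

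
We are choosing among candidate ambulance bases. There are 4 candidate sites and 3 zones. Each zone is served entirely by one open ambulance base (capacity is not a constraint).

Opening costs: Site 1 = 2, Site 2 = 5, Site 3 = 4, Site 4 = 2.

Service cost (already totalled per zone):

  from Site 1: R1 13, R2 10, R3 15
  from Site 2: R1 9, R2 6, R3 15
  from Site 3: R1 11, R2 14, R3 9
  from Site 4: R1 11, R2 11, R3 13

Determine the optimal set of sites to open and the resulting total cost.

For any fixed open set, each zone goes to its cheapest open site; total = fixed + service.
{Site 2, Site 3}: R1→Site 2 9, R2→Site 2 6, R3→Site 3 9. Service 24; fixed 9; total 33.
{Site 1, Site 2, Site 3}: service 24 + fixed 11 = 35
{Site 2}: service 30 + fixed 5 = 35
{Site 1, Site 2, Site 3, Site 4}: service 24 + fixed 13 = 37
No other subset beats 33.

Open Site 2 and Site 3; minimum total cost 33.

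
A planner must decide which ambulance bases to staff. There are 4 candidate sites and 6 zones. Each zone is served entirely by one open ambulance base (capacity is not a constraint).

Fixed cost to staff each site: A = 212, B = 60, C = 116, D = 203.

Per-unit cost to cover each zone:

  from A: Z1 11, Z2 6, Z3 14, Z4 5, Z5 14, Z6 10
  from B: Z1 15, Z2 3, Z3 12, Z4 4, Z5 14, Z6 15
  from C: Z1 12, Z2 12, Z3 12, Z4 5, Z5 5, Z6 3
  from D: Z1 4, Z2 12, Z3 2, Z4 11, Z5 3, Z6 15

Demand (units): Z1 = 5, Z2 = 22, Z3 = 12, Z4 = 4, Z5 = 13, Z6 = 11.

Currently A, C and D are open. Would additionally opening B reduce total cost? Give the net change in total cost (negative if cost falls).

Yes — net change −10 (cost falls by 10).

Current service cost with {A, C, D}: 268.
Adding B: each zone re-picks its cheapest; new service cost 198, saving 70.
Extra fixed cost: 60. Net change = 60 − 70 = -10.
(Totals: 799 → 789.)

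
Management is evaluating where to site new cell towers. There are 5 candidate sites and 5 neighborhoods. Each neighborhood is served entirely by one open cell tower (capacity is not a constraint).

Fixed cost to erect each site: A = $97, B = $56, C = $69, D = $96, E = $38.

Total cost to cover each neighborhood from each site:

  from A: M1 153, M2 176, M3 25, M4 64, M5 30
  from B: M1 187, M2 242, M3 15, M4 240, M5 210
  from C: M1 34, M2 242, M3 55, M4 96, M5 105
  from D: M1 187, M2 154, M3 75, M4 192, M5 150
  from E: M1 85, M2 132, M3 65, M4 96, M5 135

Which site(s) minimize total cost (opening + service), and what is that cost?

For any fixed open set, each neighborhood goes to its cheapest open site; total = fixed + service.
{A, E}: M1→E 85, M2→E 132, M3→A 25, M4→A 64, M5→A 30. Service 336; fixed 135; total 471.
{A, C, E}: M1→C 34, M2→E 132, M3→A 25, M4→A 64, M5→A 30. Service 285; fixed 204; total 489.
{A, C}: service 329 + fixed 166 = 495
{A, B, C, D, E}: M1→C 34, M2→E 132, M3→B 15, M4→A 64, M5→A 30. Service 275; fixed 356; total 631.
No other subset beats 471.

Open A and E; minimum total cost 471.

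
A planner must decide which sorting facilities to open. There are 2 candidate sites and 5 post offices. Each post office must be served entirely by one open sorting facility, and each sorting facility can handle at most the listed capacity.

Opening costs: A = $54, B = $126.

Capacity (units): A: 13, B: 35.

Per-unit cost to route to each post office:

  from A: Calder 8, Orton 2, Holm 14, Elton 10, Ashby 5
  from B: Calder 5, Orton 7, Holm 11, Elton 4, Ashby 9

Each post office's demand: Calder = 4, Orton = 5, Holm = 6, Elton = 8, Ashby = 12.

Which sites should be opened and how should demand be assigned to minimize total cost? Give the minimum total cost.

Open {B}: Calder→B 5·4=20, Orton→B 7·5=35, Holm→B 11·6=66, Elton→B 4·8=32, Ashby→B 9·12=108.
Loads: B carries 35/35. Service 261; fixed 126; total 387.
Next best feasible plan costs 393.

Minimum total cost: 387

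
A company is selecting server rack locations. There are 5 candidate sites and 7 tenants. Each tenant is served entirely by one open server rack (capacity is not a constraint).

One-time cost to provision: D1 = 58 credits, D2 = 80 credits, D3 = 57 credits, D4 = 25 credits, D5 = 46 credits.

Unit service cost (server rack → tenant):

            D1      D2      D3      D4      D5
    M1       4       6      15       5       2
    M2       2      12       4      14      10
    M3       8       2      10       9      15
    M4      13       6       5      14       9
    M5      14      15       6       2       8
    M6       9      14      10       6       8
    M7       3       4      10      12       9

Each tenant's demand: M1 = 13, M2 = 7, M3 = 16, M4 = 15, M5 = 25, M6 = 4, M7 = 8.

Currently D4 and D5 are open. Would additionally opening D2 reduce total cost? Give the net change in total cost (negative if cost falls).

Current service cost with {D4, D5}: 521.
Adding D2: each tenant re-picks its cheapest; new service cost 324, saving 197.
Extra fixed cost: 80. Net change = 80 − 197 = -117.
(Totals: 592 → 475.)

Yes — net change −117 (cost falls by 117).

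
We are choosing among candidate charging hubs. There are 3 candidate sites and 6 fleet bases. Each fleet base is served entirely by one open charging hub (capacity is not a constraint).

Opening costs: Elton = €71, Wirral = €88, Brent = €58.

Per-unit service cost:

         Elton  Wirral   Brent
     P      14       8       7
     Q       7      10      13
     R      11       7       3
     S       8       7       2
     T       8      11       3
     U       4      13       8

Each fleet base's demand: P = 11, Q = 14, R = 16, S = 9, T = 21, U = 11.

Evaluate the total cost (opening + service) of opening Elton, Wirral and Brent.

Total cost: 565

Each fleet base is assigned to its cheapest site among the open ones.
{Elton, Wirral, Brent}: P→Brent 7·11=77, Q→Elton 7·14=98, R→Brent 3·16=48, S→Brent 2·9=18, T→Brent 3·21=63, U→Elton 4·11=44. Service 348; fixed 217; total 565.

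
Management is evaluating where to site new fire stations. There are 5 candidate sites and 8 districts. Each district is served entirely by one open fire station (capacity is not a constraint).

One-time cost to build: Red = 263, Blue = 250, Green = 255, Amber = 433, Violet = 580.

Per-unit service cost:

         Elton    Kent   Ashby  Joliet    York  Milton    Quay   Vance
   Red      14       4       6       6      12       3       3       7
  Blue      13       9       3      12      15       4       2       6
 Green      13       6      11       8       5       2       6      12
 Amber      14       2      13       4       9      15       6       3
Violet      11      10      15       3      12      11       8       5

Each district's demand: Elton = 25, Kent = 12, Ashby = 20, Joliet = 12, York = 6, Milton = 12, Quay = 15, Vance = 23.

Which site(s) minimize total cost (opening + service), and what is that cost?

Open Red only; minimum total cost 1167.

For any fixed open set, each district goes to its cheapest open site; total = fixed + service.
{Red}: Elton→Red 14·25=350, Kent→Red 4·12=48, Ashby→Red 6·20=120, Joliet→Red 6·12=72, York→Red 12·6=72, Milton→Red 3·12=36, Quay→Red 3·15=45, Vance→Red 7·23=161. Service 904; fixed 263; total 1167.
{Blue}: service 943 + fixed 250 = 1193
{Blue, Green}: service 775 + fixed 505 = 1280
{Red, Blue, Green, Amber, Violet}: service 548 + fixed 1781 = 2329
No other subset beats 1167.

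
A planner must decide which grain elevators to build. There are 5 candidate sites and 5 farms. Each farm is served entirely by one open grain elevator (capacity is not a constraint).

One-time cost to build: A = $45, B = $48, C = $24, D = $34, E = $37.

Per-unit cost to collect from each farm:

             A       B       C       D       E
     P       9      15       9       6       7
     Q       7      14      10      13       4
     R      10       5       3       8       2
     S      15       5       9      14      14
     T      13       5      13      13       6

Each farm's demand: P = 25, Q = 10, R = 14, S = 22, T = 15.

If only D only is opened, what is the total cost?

Each farm is assigned to its cheapest site among the open ones.
{D}: P→D 6·25=150, Q→D 13·10=130, R→D 8·14=112, S→D 14·22=308, T→D 13·15=195. Service 895; fixed 34; total 929.

Total cost: 929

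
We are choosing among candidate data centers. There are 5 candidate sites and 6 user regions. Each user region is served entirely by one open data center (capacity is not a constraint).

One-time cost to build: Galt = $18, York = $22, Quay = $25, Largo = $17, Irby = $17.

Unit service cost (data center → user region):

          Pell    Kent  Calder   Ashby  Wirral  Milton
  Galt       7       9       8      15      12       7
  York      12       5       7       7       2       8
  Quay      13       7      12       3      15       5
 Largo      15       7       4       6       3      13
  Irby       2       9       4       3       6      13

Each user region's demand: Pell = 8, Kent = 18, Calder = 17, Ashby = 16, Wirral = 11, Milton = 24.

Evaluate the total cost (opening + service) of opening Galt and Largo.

Each user region is assigned to its cheapest site among the open ones.
{Galt, Largo}: Pell→Galt 7·8=56, Kent→Largo 7·18=126, Calder→Largo 4·17=68, Ashby→Largo 6·16=96, Wirral→Largo 3·11=33, Milton→Galt 7·24=168. Service 547; fixed 35; total 582.

Total cost: 582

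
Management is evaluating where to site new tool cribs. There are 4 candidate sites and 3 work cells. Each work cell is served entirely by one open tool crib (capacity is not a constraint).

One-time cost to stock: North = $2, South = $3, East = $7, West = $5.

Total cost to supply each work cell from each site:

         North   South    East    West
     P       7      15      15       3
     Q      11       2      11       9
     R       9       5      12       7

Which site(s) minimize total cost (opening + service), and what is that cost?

For any fixed open set, each work cell goes to its cheapest open site; total = fixed + service.
{South, West}: P→West 3, Q→South 2, R→South 5. Service 10; fixed 8; total 18.
{North, South}: service 14 + fixed 5 = 19
{North, South, West}: P→West 3, Q→South 2, R→South 5. Service 10; fixed 10; total 20.
{North, South, East, West}: P→West 3, Q→South 2, R→South 5. Service 10; fixed 17; total 27.
No other subset beats 18.

Open South and West; minimum total cost 18.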